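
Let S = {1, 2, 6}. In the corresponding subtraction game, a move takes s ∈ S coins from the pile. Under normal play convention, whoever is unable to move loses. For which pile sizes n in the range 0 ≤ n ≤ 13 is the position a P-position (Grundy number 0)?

0, 3, 7, 10

G(0) = 0
G(1) = mex{0} = 1
G(2) = mex{1,0} = 2
G(3) = mex{2,1} = 0
G(4) = mex{0,2} = 1
G(5) = mex{1,0} = 2
G(6) = mex{2,1,0} = 3
G(7) = mex{3,2,1} = 0
G(8) = mex{0,3,2} = 1
G(9) = mex{1,0,0} = 2
G(10) = mex{2,1,1} = 0
G(11) = mex{0,2,2} = 1
G(12) = mex{1,0,3} = 2
G(13) = mex{2,1,0} = 3
P-positions are exactly the n with G(n) = 0.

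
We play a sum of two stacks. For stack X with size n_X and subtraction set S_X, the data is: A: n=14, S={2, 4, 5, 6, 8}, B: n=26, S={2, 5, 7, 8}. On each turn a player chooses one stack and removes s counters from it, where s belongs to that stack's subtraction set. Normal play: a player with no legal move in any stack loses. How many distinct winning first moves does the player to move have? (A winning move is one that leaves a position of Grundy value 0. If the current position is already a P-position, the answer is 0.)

3

Stack A, S = {2, 4, 5, 6, 8}:
n :  0  1  2  3  4  5  6  7  8  9 10 11 12 13 14
G :  0  0  1  1  2  2  3  3  4  4  0  0  1  1  2
G_A(14) = 2.
Stack B, S = {2, 5, 7, 8}:
n :  0  1  2  3  4  5  6  7  8  9 10 11 12 13 14 15 16 17 18 19 20 21 22 23 24 25 26
G :  0  0  1  1  0  2  1  3  2  2  0  3  1  0  0  1  1  3  2  2  3  3  2  0  0  1  1
G_B(26) = 1.
Combined Grundy value = 2 ⊕ 1 = 3.
A winning move leaves total XOR = 0, i.e. changes one component's Grundy value g to g ⊕ X where X is the current total.
Stack A: need g' = 2⊕3 = 1. Options: 14−2→G=1, 14−4→G=0, 14−5→G=4, 14−6→G=4, 14−8→G=3. Hits: 1.
Stack B: need g' = 1⊕3 = 2. Options: 26−2→G=0, 26−5→G=3, 26−7→G=2, 26−8→G=2. Hits: 2.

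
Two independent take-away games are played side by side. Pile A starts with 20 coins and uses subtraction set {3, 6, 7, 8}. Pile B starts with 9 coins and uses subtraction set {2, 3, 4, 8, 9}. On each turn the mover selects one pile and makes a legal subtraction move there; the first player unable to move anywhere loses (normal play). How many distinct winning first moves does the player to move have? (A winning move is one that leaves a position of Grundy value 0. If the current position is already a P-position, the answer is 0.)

Pile A, S = {3, 6, 7, 8}:
n :  0  1  2  3  4  5  6  7  8  9 10 11 12 13 14 15 16 17 18 19 20
G :  0  0  0  1  1  1  2  2  2  3  3  0  0  0  1  1  1  2  2  2  3
G_A(20) = 3.
Pile B, S = {2, 3, 4, 8, 9}:
n : 0 1 2 3 4 5 6 7 8 9
G : 0 0 1 1 2 2 0 0 1 1
G_B(9) = 1.
Combined Grundy value = 3 ⊕ 1 = 2.
A winning move leaves total XOR = 0, i.e. changes one component's Grundy value g to g ⊕ X where X is the current total.
Pile A: need g' = 3⊕2 = 1. Options: 20−3→G=2, 20−6→G=1, 20−7→G=0, 20−8→G=0. Hits: 1.
Pile B: need g' = 1⊕2 = 3. Options: 9−2→G=0, 9−3→G=0, 9−4→G=2, 9−8→G=0, 9−9→G=0. Hits: 0.

1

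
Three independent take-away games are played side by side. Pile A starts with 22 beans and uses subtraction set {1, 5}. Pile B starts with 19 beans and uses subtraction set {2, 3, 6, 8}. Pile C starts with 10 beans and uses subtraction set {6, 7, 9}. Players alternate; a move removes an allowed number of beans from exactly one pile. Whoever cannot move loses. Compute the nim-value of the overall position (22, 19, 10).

Pile A, S = {1, 5}:
n :  0  1  2  3  4  5  6  7  8  9 10 11 12 13 14 15 16 17 18 19 20 21 22
G :  0  1  0  1  0  1  0  1  0  1  0  1  0  1  0  1  0  1  0  1  0  1  0
G_A(22) = 0.
Pile B, S = {2, 3, 6, 8}:
n :  0  1  2  3  4  5  6  7  8  9 10 11 12 13 14 15 16 17 18 19
G :  0  0  1  1  2  0  3  1  2  2  0  3  1  2  0  0  1  1  2  0
G_B(19) = 0.
Pile C, S = {6, 7, 9}:
G(0) = 0
G(1) = mex{} = 0
G(2) = mex{} = 0
G(3) = mex{} = 0
G(4) = mex{} = 0
G(5) = mex{} = 0
G(6) = mex{0} = 1
G(7) = mex{0,0} = 1
G(8) = mex{0,0} = 1
G(9) = mex{0,0,0} = 1
G(10) = mex{0,0,0} = 1
G_C(10) = 1.
Combined Grundy value = 0 ⊕ 0 ⊕ 1 = 1.

1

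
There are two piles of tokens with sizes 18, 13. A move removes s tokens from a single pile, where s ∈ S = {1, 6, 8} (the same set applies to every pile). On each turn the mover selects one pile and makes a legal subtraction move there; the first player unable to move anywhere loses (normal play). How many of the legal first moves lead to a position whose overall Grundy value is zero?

All piles use S = {1, 6, 8}:
G(0) = 0
G(1) = mex{0} = 1
G(2) = mex{1} = 0
G(3) = mex{0} = 1
G(4) = mex{1} = 0
G(5) = mex{0} = 1
G(6) = mex{1,0} = 2
G(7) = mex{2,1} = 0
G(8) = mex{0,0,0} = 1
G(9) = mex{1,1,1} = 0
G(10) = mex{0,0,0} = 1
G(11) = mex{1,1,1} = 0
G(12) = mex{0,2,0} = 1
G(13) = mex{1,0,1} = 2
G(14) = mex{2,1,2} = 0
G(15) = mex{0,0,0} = 1
G(16) = mex{1,1,1} = 0
G(17) = mex{0,0,0} = 1
G(18) = mex{1,1,1} = 0
Pile A: G(18) = 0.
Pile B: G(13) = 2.
Combined Grundy value = 0 ⊕ 2 = 2.
A winning move leaves total XOR = 0, i.e. changes one component's Grundy value g to g ⊕ X where X is the current total.
Pile A: need g' = 0⊕2 = 2. Options: 18−1→G=1, 18−6→G=1, 18−8→G=1. Hits: 0.
Pile B: need g' = 2⊕2 = 0. Options: 13−1→G=1, 13−6→G=0, 13−8→G=1. Hits: 1.

1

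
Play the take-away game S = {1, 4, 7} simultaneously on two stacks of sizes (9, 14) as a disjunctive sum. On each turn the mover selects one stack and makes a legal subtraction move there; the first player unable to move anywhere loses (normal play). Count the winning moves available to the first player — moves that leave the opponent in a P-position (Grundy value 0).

0

All stacks use S = {1, 4, 7}:
G(0) = 0
G(1) = mex{0} = 1
G(2) = mex{1} = 0
G(3) = mex{0} = 1
G(4) = mex{1,0} = 2
G(5) = mex{2,1} = 0
G(6) = mex{0,0} = 1
G(7) = mex{1,1,0} = 2
G(8) = mex{2,2,1} = 0
G(9) = mex{0,0,0} = 1
G(10) = mex{1,1,1} = 0
G(11) = mex{0,2,2} = 1
G(12) = mex{1,0,0} = 2
G(13) = mex{2,1,1} = 0
G(14) = mex{0,0,2} = 1
Stack A: G(9) = 1.
Stack B: G(14) = 1.
Combined Grundy value = 1 ⊕ 1 = 0.
A winning move leaves total XOR = 0, i.e. changes one component's Grundy value g to g ⊕ X where X is the current total.
Stack A: target g' = 1⊕0 = 1, but every legal move changes the Grundy value (mex property), so 0 moves.
Stack B: target g' = 1⊕0 = 1, but every legal move changes the Grundy value (mex property), so 0 moves.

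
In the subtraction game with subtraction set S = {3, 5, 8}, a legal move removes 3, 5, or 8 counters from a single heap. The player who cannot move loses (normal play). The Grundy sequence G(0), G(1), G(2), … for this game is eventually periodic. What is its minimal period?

G(0) = 0
G(1) = mex{} = 0
G(2) = mex{} = 0
G(3) = mex{0} = 1
G(4) = mex{0} = 1
G(5) = mex{0,0} = 1
G(6) = mex{1,0} = 2
G(7) = mex{1,0} = 2
G(8) = mex{1,1,0} = 2
G(9) = mex{2,1,0} = 3
G(10) = mex{2,1,0} = 3
G(11) = mex{2,2,1} = 0
G(12) = mex{3,2,1} = 0
G(13) = mex{3,2,1} = 0
G(14) = mex{0,3,2} = 1
G(15) = mex{0,3,2} = 1
G(16) = mex{0,0,2} = 1
G(17) = mex{1,0,3} = 2
G(18) = mex{1,0,3} = 2
G(19) = mex{1,1,0} = 2
G(20) = mex{2,1,0} = 3
G(21) = mex{2,1,0} = 3
G(22) = mex{2,2,1} = 0
G(23) = mex{3,2,1} = 0
G(n+11) = G(n) holds for n = 0,…,7 (a full window of length max(S) = 8), so the sequence is purely periodic with period 11.

11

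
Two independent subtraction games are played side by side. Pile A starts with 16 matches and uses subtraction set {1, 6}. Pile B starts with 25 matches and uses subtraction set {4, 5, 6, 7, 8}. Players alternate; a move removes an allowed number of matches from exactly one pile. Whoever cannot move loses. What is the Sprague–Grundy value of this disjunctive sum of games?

Pile A, S = {1, 6}:
n :  0  1  2  3  4  5  6  7  8  9 10 11 12 13 14 15 16
G :  0  1  0  1  0  1  2  0  1  0  1  0  1  2  0  1  0
G_A(16) = 0.
Pile B, S = {4, 5, 6, 7, 8}:
G(0) = 0
G(1) = mex{} = 0
G(2) = mex{} = 0
G(3) = mex{} = 0
G(4) = mex{0} = 1
G(5) = mex{0,0} = 1
G(6) = mex{0,0,0} = 1
G(7) = mex{0,0,0,0} = 1
G(8) = mex{1,0,0,0,0} = 2
G(9) = mex{1,1,0,0,0} = 2
G(10) = mex{1,1,1,0,0} = 2
G(11) = mex{1,1,1,1,0} = 2
G(12) = mex{2,1,1,1,1} = 0
G(13) = mex{2,2,1,1,1} = 0
G(14) = mex{2,2,2,1,1} = 0
G(15) = mex{2,2,2,2,1} = 0
G(16) = mex{0,2,2,2,2} = 1
G(17) = mex{0,0,2,2,2} = 1
G(18) = mex{0,0,0,2,2} = 1
G(19) = mex{0,0,0,0,2} = 1
G(20) = mex{1,0,0,0,0} = 2
G(21) = mex{1,1,0,0,0} = 2
G(22) = mex{1,1,1,0,0} = 2
G(23) = mex{1,1,1,1,0} = 2
G(24) = mex{2,1,1,1,1} = 0
G(25) = mex{2,2,1,1,1} = 0
G_B(25) = 0.
Combined Grundy value = 0 ⊕ 0 = 0.

0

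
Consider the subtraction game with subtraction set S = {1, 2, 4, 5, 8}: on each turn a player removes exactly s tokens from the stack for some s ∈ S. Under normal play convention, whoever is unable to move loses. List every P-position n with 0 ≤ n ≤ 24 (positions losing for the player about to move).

n :  0  1  2  3  4  5  6  7  8  9 10 11 12 13 14 15 16 17 18 19 20 21 22 23 24
G :  0  1  2  0  1  2  0  1  2  0  1  2  0  1  2  0  1  2  0  1  2  0  1  2  0
P-positions are exactly the n with G(n) = 0.

0, 3, 6, 9, 12, 15, 18, 21, 24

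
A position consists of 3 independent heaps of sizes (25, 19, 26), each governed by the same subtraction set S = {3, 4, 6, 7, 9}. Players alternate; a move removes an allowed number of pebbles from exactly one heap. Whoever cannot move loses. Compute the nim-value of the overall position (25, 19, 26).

All heaps use S = {3, 4, 6, 7, 9}:
n :  0  1  2  3  4  5  6  7  8  9 10 11 12 13 14 15 16 17 18 19 20 21 22 23 24 25 26
G :  0  0  0  1  1  1  2  2  2  3  3  3  0  0  0  1  1  1  2  2  2  3  3  3  0  0  0
Heap A: G(25) = 0.
Heap B: G(19) = 2.
Heap C: G(26) = 0.
Combined Grundy value = 0 ⊕ 2 ⊕ 0 = 2.

2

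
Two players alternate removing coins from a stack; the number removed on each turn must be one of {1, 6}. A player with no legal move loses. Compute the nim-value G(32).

G(0) = 0
G(1) = mex{0} = 1
G(2) = mex{1} = 0
G(3) = mex{0} = 1
G(4) = mex{1} = 0
G(5) = mex{0} = 1
G(6) = mex{1,0} = 2
G(7) = mex{2,1} = 0
G(8) = mex{0,0} = 1
G(9) = mex{1,1} = 0
G(10) = mex{0,0} = 1
G(11) = mex{1,1} = 0
G(12) = mex{0,2} = 1
G(13) = mex{1,0} = 2
G(14) = mex{2,1} = 0
G(15) = mex{0,0} = 1
G(16) = mex{1,1} = 0
G(17) = mex{0,0} = 1
G(18) = mex{1,1} = 0
G(19) = mex{0,2} = 1
G(20) = mex{1,0} = 2
G(21) = mex{2,1} = 0
G(22) = mex{0,0} = 1
G(23) = mex{1,1} = 0
G(24) = mex{0,0} = 1
G(25) = mex{1,1} = 0
G(26) = mex{0,2} = 1
G(27) = mex{1,0} = 2
G(28) = mex{2,1} = 0
G(29) = mex{0,0} = 1
G(30) = mex{1,1} = 0
G(31) = mex{0,0} = 1
G(32) = mex{1,1} = 0

0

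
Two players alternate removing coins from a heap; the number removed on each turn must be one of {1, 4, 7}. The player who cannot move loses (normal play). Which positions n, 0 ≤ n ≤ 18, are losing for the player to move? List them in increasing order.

0, 2, 5, 8, 10, 13, 16, 18

G(0) = 0
G(1) = mex{0} = 1
G(2) = mex{1} = 0
G(3) = mex{0} = 1
G(4) = mex{1,0} = 2
G(5) = mex{2,1} = 0
G(6) = mex{0,0} = 1
G(7) = mex{1,1,0} = 2
G(8) = mex{2,2,1} = 0
G(9) = mex{0,0,0} = 1
G(10) = mex{1,1,1} = 0
G(11) = mex{0,2,2} = 1
G(12) = mex{1,0,0} = 2
G(13) = mex{2,1,1} = 0
G(14) = mex{0,0,2} = 1
G(15) = mex{1,1,0} = 2
G(16) = mex{2,2,1} = 0
G(17) = mex{0,0,0} = 1
G(18) = mex{1,1,1} = 0
P-positions are exactly the n with G(n) = 0.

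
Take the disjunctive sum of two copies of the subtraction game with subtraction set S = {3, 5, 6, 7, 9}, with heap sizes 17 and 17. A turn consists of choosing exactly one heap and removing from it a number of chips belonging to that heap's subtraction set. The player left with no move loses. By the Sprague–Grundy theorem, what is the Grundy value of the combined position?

0

All heaps use S = {3, 5, 6, 7, 9}:
G(0) = 0
G(1) = mex{} = 0
G(2) = mex{} = 0
G(3) = mex{0} = 1
G(4) = mex{0} = 1
G(5) = mex{0,0} = 1
G(6) = mex{1,0,0} = 2
G(7) = mex{1,0,0,0} = 2
G(8) = mex{1,1,0,0} = 2
G(9) = mex{2,1,1,0,0} = 3
G(10) = mex{2,1,1,1,0} = 3
G(11) = mex{2,2,1,1,0} = 3
G(12) = mex{3,2,2,1,1} = 0
G(13) = mex{3,2,2,2,1} = 0
G(14) = mex{3,3,2,2,1} = 0
G(15) = mex{0,3,3,2,2} = 1
G(16) = mex{0,3,3,3,2} = 1
G(17) = mex{0,0,3,3,2} = 1
Heap A: G(17) = 1.
Heap B: G(17) = 1.
Combined Grundy value = 1 ⊕ 1 = 0.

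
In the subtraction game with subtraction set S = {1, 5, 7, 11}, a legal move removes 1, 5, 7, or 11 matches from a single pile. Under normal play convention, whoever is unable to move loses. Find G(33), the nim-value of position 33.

G(0) = 0
G(1) = mex{0} = 1
G(2) = mex{1} = 0
G(3) = mex{0} = 1
G(4) = mex{1} = 0
G(5) = mex{0,0} = 1
G(6) = mex{1,1} = 0
G(7) = mex{0,0,0} = 1
G(8) = mex{1,1,1} = 0
G(9) = mex{0,0,0} = 1
G(10) = mex{1,1,1} = 0
G(11) = mex{0,0,0,0} = 1
G(12) = mex{1,1,1,1} = 0
G(13) = mex{0,0,0,0} = 1
G(14) = mex{1,1,1,1} = 0
G(15) = mex{0,0,0,0} = 1
G(16) = mex{1,1,1,1} = 0
G(17) = mex{0,0,0,0} = 1
G(18) = mex{1,1,1,1} = 0
G(19) = mex{0,0,0,0} = 1
G(20) = mex{1,1,1,1} = 0
G(21) = mex{0,0,0,0} = 1
G(22) = mex{1,1,1,1} = 0
G(23) = mex{0,0,0,0} = 1
G(24) = mex{1,1,1,1} = 0
G(25) = mex{0,0,0,0} = 1
G(26) = mex{1,1,1,1} = 0
G(27) = mex{0,0,0,0} = 1
G(28) = mex{1,1,1,1} = 0
G(29) = mex{0,0,0,0} = 1
G(30) = mex{1,1,1,1} = 0
G(31) = mex{0,0,0,0} = 1
G(32) = mex{1,1,1,1} = 0
G(33) = mex{0,0,0,0} = 1

1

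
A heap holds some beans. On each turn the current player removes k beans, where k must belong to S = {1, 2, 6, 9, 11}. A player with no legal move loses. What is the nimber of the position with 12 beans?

G(0) = 0
G(1) = mex{0} = 1
G(2) = mex{1,0} = 2
G(3) = mex{2,1} = 0
G(4) = mex{0,2} = 1
G(5) = mex{1,0} = 2
G(6) = mex{2,1,0} = 3
G(7) = mex{3,2,1} = 0
G(8) = mex{0,3,2} = 1
G(9) = mex{1,0,0,0} = 2
G(10) = mex{2,1,1,1} = 0
G(11) = mex{0,2,2,2,0} = 1
G(12) = mex{1,0,3,0,1} = 2

2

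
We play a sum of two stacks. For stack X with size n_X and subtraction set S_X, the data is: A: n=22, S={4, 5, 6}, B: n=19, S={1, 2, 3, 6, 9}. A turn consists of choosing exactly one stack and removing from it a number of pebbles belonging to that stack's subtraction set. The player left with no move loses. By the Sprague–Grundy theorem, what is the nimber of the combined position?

3

Stack A, S = {4, 5, 6}:
G(0) = 0
G(1) = mex{} = 0
G(2) = mex{} = 0
G(3) = mex{} = 0
G(4) = mex{0} = 1
G(5) = mex{0,0} = 1
G(6) = mex{0,0,0} = 1
G(7) = mex{0,0,0} = 1
G(8) = mex{1,0,0} = 2
G(9) = mex{1,1,0} = 2
G(10) = mex{1,1,1} = 0
G(11) = mex{1,1,1} = 0
G(12) = mex{2,1,1} = 0
G(13) = mex{2,2,1} = 0
G(14) = mex{0,2,2} = 1
G(15) = mex{0,0,2} = 1
G(16) = mex{0,0,0} = 1
G(17) = mex{0,0,0} = 1
G(18) = mex{1,0,0} = 2
G(19) = mex{1,1,0} = 2
G(20) = mex{1,1,1} = 0
G(21) = mex{1,1,1} = 0
G(22) = mex{2,1,1} = 0
G_A(22) = 0.
Stack B, S = {1, 2, 3, 6, 9}:
n :  0  1  2  3  4  5  6  7  8  9 10 11 12 13 14 15 16 17 18 19
G :  0  1  2  3  0  1  2  3  0  1  2  3  0  1  2  3  0  1  2  3
G_B(19) = 3.
Combined Grundy value = 0 ⊕ 3 = 3.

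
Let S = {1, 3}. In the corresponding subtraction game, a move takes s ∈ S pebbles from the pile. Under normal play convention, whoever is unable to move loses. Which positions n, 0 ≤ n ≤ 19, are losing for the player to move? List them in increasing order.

0, 2, 4, 6, 8, 10, 12, 14, 16, 18

G(0) = 0
G(1) = mex{0} = 1
G(2) = mex{1} = 0
G(3) = mex{0,0} = 1
G(4) = mex{1,1} = 0
G(5) = mex{0,0} = 1
G(6) = mex{1,1} = 0
G(7) = mex{0,0} = 1
G(8) = mex{1,1} = 0
G(9) = mex{0,0} = 1
G(10) = mex{1,1} = 0
G(11) = mex{0,0} = 1
G(12) = mex{1,1} = 0
G(13) = mex{0,0} = 1
G(14) = mex{1,1} = 0
G(15) = mex{0,0} = 1
G(16) = mex{1,1} = 0
G(17) = mex{0,0} = 1
G(18) = mex{1,1} = 0
G(19) = mex{0,0} = 1
P-positions are exactly the n with G(n) = 0.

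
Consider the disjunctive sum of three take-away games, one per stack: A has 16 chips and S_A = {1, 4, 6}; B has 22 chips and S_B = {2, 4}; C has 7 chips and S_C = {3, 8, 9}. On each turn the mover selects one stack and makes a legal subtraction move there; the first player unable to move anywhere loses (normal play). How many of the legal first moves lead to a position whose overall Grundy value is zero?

1

Stack A, S = {1, 4, 6}:
n :  0  1  2  3  4  5  6  7  8  9 10 11 12 13 14 15 16
G :  0  1  0  1  2  0  1  0  1  2  0  1  0  1  2  0  1
G_A(16) = 1.
Stack B, S = {2, 4}:
n :  0  1  2  3  4  5  6  7  8  9 10 11 12 13 14 15 16 17 18 19 20 21 22
G :  0  0  1  1  2  2  0  0  1  1  2  2  0  0  1  1  2  2  0  0  1  1  2
G_B(22) = 2.
Stack C, S = {3, 8, 9}:
G(0) = 0
G(1) = mex{} = 0
G(2) = mex{} = 0
G(3) = mex{0} = 1
G(4) = mex{0} = 1
G(5) = mex{0} = 1
G(6) = mex{1} = 0
G(7) = mex{1} = 0
G_C(7) = 0.
Combined Grundy value = 1 ⊕ 2 ⊕ 0 = 3.
A winning move leaves total XOR = 0, i.e. changes one component's Grundy value g to g ⊕ X where X is the current total.
Stack A: need g' = 1⊕3 = 2. Options: 16−1→G=0, 16−4→G=0, 16−6→G=0. Hits: 0.
Stack B: need g' = 2⊕3 = 1. Options: 22−2→G=1, 22−4→G=0. Hits: 1.
Stack C: need g' = 0⊕3 = 3. Options: 7−3→G=1. Hits: 0.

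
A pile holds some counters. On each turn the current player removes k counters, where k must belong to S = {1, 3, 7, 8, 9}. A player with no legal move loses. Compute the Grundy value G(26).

2

n :  0  1  2  3  4  5  6  7  8  9 10 11 12 13 14 15 16 17 18 19 20 21 22 23 24 25 26
G :  0  1  0  1  0  1  0  1  2  3  2  3  2  3  2  3  0  1  0  1  0  1  0  1  2  3  2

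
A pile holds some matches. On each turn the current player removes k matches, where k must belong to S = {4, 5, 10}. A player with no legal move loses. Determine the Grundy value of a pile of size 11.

2

n :  0  1  2  3  4  5  6  7  8  9 10 11
G :  0  0  0  0  1  1  1  1  2  0  2  2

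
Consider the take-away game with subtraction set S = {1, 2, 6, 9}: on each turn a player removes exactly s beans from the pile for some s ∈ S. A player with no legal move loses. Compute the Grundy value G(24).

0

n :  0  1  2  3  4  5  6  7  8  9 10 11 12 13 14 15 16 17 18 19 20 21 22 23 24
G :  0  1  2  0  1  2  3  0  1  2  0  1  2  3  0  1  2  0  1  2  3  0  1  2  0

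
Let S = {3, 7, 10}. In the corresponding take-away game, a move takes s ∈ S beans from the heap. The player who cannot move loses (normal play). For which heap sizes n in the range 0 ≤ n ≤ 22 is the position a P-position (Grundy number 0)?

G(0) = 0
G(1) = mex{} = 0
G(2) = mex{} = 0
G(3) = mex{0} = 1
G(4) = mex{0} = 1
G(5) = mex{0} = 1
G(6) = mex{1} = 0
G(7) = mex{1,0} = 2
G(8) = mex{1,0} = 2
G(9) = mex{0,0} = 1
G(10) = mex{2,1,0} = 3
G(11) = mex{2,1,0} = 3
G(12) = mex{1,1,0} = 2
G(13) = mex{3,0,1} = 2
G(14) = mex{3,2,1} = 0
G(15) = mex{2,2,1} = 0
G(16) = mex{2,1,0} = 3
G(17) = mex{0,3,2} = 1
G(18) = mex{0,3,2} = 1
G(19) = mex{3,2,1} = 0
G(20) = mex{1,2,3} = 0
G(21) = mex{1,0,3} = 2
G(22) = mex{0,0,2} = 1
P-positions are exactly the n with G(n) = 0.

0, 1, 2, 6, 14, 15, 19, 20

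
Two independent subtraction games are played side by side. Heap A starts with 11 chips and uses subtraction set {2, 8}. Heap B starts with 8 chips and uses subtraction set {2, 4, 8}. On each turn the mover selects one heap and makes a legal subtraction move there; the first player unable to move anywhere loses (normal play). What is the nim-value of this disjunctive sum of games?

Heap A, S = {2, 8}:
G(0) = 0
G(1) = mex{} = 0
G(2) = mex{0} = 1
G(3) = mex{0} = 1
G(4) = mex{1} = 0
G(5) = mex{1} = 0
G(6) = mex{0} = 1
G(7) = mex{0} = 1
G(8) = mex{1,0} = 2
G(9) = mex{1,0} = 2
G(10) = mex{2,1} = 0
G(11) = mex{2,1} = 0
G_A(11) = 0.
Heap B, S = {2, 4, 8}:
n : 0 1 2 3 4 5 6 7 8
G : 0 0 1 1 2 2 0 0 1
G_B(8) = 1.
Combined Grundy value = 0 ⊕ 1 = 1.

1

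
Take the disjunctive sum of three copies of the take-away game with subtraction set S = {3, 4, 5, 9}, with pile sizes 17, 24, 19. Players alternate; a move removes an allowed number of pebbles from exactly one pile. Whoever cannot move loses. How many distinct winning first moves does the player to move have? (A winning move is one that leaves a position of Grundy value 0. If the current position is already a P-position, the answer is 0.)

2

All piles use S = {3, 4, 5, 9}:
G(0) = 0
G(1) = mex{} = 0
G(2) = mex{} = 0
G(3) = mex{0} = 1
G(4) = mex{0,0} = 1
G(5) = mex{0,0,0} = 1
G(6) = mex{1,0,0} = 2
G(7) = mex{1,1,0} = 2
G(8) = mex{1,1,1} = 0
G(9) = mex{2,1,1,0} = 3
G(10) = mex{2,2,1,0} = 3
G(11) = mex{0,2,2,0} = 1
G(12) = mex{3,0,2,1} = 4
G(13) = mex{3,3,0,1} = 2
G(14) = mex{1,3,3,1} = 0
G(15) = mex{4,1,3,2} = 0
G(16) = mex{2,4,1,2} = 0
G(17) = mex{0,2,4,0} = 1
G(18) = mex{0,0,2,3} = 1
G(19) = mex{0,0,0,3} = 1
G(20) = mex{1,0,0,1} = 2
G(21) = mex{1,1,0,4} = 2
G(22) = mex{1,1,1,2} = 0
G(23) = mex{2,1,1,0} = 3
G(24) = mex{2,2,1,0} = 3
Pile A: G(17) = 1.
Pile B: G(24) = 3.
Pile C: G(19) = 1.
Combined Grundy value = 1 ⊕ 3 ⊕ 1 = 3.
A winning move leaves total XOR = 0, i.e. changes one component's Grundy value g to g ⊕ X where X is the current total.
Pile A: need g' = 1⊕3 = 2. Options: 17−3→G=0, 17−4→G=2, 17−5→G=4, 17−9→G=0. Hits: 1.
Pile B: need g' = 3⊕3 = 0. Options: 24−3→G=2, 24−4→G=2, 24−5→G=1, 24−9→G=0. Hits: 1.
Pile C: need g' = 1⊕3 = 2. Options: 19−3→G=0, 19−4→G=0, 19−5→G=0, 19−9→G=3. Hits: 0.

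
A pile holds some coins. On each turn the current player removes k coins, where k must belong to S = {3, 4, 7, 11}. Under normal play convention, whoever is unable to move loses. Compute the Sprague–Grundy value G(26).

G(0) = 0
G(1) = mex{} = 0
G(2) = mex{} = 0
G(3) = mex{0} = 1
G(4) = mex{0,0} = 1
G(5) = mex{0,0} = 1
G(6) = mex{1,0} = 2
G(7) = mex{1,1,0} = 2
G(8) = mex{1,1,0} = 2
G(9) = mex{2,1,0} = 3
G(10) = mex{2,2,1} = 0
G(11) = mex{2,2,1,0} = 3
G(12) = mex{3,2,1,0} = 4
G(13) = mex{0,3,2,0} = 1
G(14) = mex{3,0,2,1} = 4
G(15) = mex{4,3,2,1} = 0
G(16) = mex{1,4,3,1} = 0
G(17) = mex{4,1,0,2} = 3
G(18) = mex{0,4,3,2} = 1
G(19) = mex{0,0,4,2} = 1
G(20) = mex{3,0,1,3} = 2
G(21) = mex{1,3,4,0} = 2
G(22) = mex{1,1,0,3} = 2
G(23) = mex{2,1,0,4} = 3
G(24) = mex{2,2,3,1} = 0
G(25) = mex{2,2,1,4} = 0
G(26) = mex{3,2,1,0} = 4

4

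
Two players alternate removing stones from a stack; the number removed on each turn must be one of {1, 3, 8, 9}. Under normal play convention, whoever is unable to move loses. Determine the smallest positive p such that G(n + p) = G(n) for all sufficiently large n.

16

G(0) = 0
G(1) = mex{0} = 1
G(2) = mex{1} = 0
G(3) = mex{0,0} = 1
G(4) = mex{1,1} = 0
G(5) = mex{0,0} = 1
G(6) = mex{1,1} = 0
G(7) = mex{0,0} = 1
G(8) = mex{1,1,0} = 2
G(9) = mex{2,0,1,0} = 3
G(10) = mex{3,1,0,1} = 2
G(11) = mex{2,2,1,0} = 3
G(12) = mex{3,3,0,1} = 2
G(13) = mex{2,2,1,0} = 3
G(14) = mex{3,3,0,1} = 2
G(15) = mex{2,2,1,0} = 3
G(16) = mex{3,3,2,1} = 0
G(17) = mex{0,2,3,2} = 1
G(18) = mex{1,3,2,3} = 0
G(19) = mex{0,0,3,2} = 1
G(20) = mex{1,1,2,3} = 0
G(21) = mex{0,0,3,2} = 1
G(22) = mex{1,1,2,3} = 0
G(23) = mex{0,0,3,2} = 1
G(24) = mex{1,1,0,3} = 2
G(25) = mex{2,0,1,0} = 3
G(26) = mex{3,1,0,1} = 2
G(27) = mex{2,2,1,0} = 3
G(28) = mex{3,3,0,1} = 2
G(29) = mex{2,2,1,0} = 3
G(30) = mex{3,3,0,1} = 2
G(31) = mex{2,2,1,0} = 3
G(32) = mex{3,3,2,1} = 0
G(33) = mex{0,2,3,2} = 1
G(n+16) = G(n) holds for n = 0,…,8 (a full window of length max(S) = 9), so the sequence is purely periodic with period 16.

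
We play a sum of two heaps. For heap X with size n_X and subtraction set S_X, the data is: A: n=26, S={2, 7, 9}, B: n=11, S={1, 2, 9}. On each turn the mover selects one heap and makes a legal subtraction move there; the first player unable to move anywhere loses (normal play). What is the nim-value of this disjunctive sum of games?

Heap A, S = {2, 7, 9}:
n :  0  1  2  3  4  5  6  7  8  9 10 11 12 13 14 15 16 17 18 19 20 21 22 23 24 25 26
G :  0  0  1  1  0  0  1  1  2  2  3  3  2  2  3  0  0  1  1  0  0  1  1  2  2  3  3
G_A(26) = 3.
Heap B, S = {1, 2, 9}:
n :  0  1  2  3  4  5  6  7  8  9 10 11
G :  0  1  2  0  1  2  0  1  2  3  0  1
G_B(11) = 1.
Combined Grundy value = 3 ⊕ 1 = 2.

2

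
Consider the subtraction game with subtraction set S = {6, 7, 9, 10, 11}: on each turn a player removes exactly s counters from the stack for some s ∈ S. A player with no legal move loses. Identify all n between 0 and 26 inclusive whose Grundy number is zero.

G(0) = 0
G(1) = mex{} = 0
G(2) = mex{} = 0
G(3) = mex{} = 0
G(4) = mex{} = 0
G(5) = mex{} = 0
G(6) = mex{0} = 1
G(7) = mex{0,0} = 1
G(8) = mex{0,0} = 1
G(9) = mex{0,0,0} = 1
G(10) = mex{0,0,0,0} = 1
G(11) = mex{0,0,0,0,0} = 1
G(12) = mex{1,0,0,0,0} = 2
G(13) = mex{1,1,0,0,0} = 2
G(14) = mex{1,1,0,0,0} = 2
G(15) = mex{1,1,1,0,0} = 2
G(16) = mex{1,1,1,1,0} = 2
G(17) = mex{1,1,1,1,1} = 0
G(18) = mex{2,1,1,1,1} = 0
G(19) = mex{2,2,1,1,1} = 0
G(20) = mex{2,2,1,1,1} = 0
G(21) = mex{2,2,2,1,1} = 0
G(22) = mex{2,2,2,2,1} = 0
G(23) = mex{0,2,2,2,2} = 1
G(24) = mex{0,0,2,2,2} = 1
G(25) = mex{0,0,2,2,2} = 1
G(26) = mex{0,0,0,2,2} = 1
P-positions are exactly the n with G(n) = 0.

0, 1, 2, 3, 4, 5, 17, 18, 19, 20, 21, 22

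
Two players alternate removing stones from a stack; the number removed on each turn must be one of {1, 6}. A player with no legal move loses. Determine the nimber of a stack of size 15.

n :  0  1  2  3  4  5  6  7  8  9 10 11 12 13 14 15
G :  0  1  0  1  0  1  2  0  1  0  1  0  1  2  0  1

1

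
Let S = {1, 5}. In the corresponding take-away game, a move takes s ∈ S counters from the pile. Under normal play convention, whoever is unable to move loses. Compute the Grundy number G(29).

1

G(0) = 0
G(1) = mex{0} = 1
G(2) = mex{1} = 0
G(3) = mex{0} = 1
G(4) = mex{1} = 0
G(5) = mex{0,0} = 1
G(6) = mex{1,1} = 0
G(7) = mex{0,0} = 1
G(8) = mex{1,1} = 0
G(9) = mex{0,0} = 1
G(10) = mex{1,1} = 0
G(11) = mex{0,0} = 1
G(12) = mex{1,1} = 0
G(13) = mex{0,0} = 1
G(14) = mex{1,1} = 0
G(15) = mex{0,0} = 1
G(16) = mex{1,1} = 0
G(17) = mex{0,0} = 1
G(18) = mex{1,1} = 0
G(19) = mex{0,0} = 1
G(20) = mex{1,1} = 0
G(21) = mex{0,0} = 1
G(22) = mex{1,1} = 0
G(23) = mex{0,0} = 1
G(24) = mex{1,1} = 0
G(25) = mex{0,0} = 1
G(26) = mex{1,1} = 0
G(27) = mex{0,0} = 1
G(28) = mex{1,1} = 0
G(29) = mex{0,0} = 1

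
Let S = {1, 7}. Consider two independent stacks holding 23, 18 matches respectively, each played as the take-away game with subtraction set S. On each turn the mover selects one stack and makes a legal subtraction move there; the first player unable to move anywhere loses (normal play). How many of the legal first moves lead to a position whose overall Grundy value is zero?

All stacks use S = {1, 7}:
G(0) = 0
G(1) = mex{0} = 1
G(2) = mex{1} = 0
G(3) = mex{0} = 1
G(4) = mex{1} = 0
G(5) = mex{0} = 1
G(6) = mex{1} = 0
G(7) = mex{0,0} = 1
G(8) = mex{1,1} = 0
G(9) = mex{0,0} = 1
G(10) = mex{1,1} = 0
G(11) = mex{0,0} = 1
G(12) = mex{1,1} = 0
G(13) = mex{0,0} = 1
G(14) = mex{1,1} = 0
G(15) = mex{0,0} = 1
G(16) = mex{1,1} = 0
G(17) = mex{0,0} = 1
G(18) = mex{1,1} = 0
G(19) = mex{0,0} = 1
G(20) = mex{1,1} = 0
G(21) = mex{0,0} = 1
G(22) = mex{1,1} = 0
G(23) = mex{0,0} = 1
Stack A: G(23) = 1.
Stack B: G(18) = 0.
Combined Grundy value = 1 ⊕ 0 = 1.
A winning move leaves total XOR = 0, i.e. changes one component's Grundy value g to g ⊕ X where X is the current total.
Stack A: need g' = 1⊕1 = 0. Options: 23−1→G=0, 23−7→G=0. Hits: 2.
Stack B: need g' = 0⊕1 = 1. Options: 18−1→G=1, 18−7→G=1. Hits: 2.

4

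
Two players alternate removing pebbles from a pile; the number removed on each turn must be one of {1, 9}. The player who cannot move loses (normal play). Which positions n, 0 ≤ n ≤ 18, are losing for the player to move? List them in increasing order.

0, 2, 4, 6, 8, 10, 12, 14, 16, 18

n :  0  1  2  3  4  5  6  7  8  9 10 11 12 13 14 15 16 17 18
G :  0  1  0  1  0  1  0  1  0  1  0  1  0  1  0  1  0  1  0
P-positions are exactly the n with G(n) = 0.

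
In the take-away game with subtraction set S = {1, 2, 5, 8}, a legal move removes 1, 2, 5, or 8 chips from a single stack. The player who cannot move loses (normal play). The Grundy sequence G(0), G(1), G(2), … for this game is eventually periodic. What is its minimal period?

n :  0  1  2  3  4  5  6  7  8  9 10 11 12 13 14
G :  0  1  2  0  1  2  0  1  2  0  1  2  0  1  2
G(n+3) = G(n) holds for n = 0,…,7 (a full window of length max(S) = 8), so the sequence is purely periodic with period 3.

3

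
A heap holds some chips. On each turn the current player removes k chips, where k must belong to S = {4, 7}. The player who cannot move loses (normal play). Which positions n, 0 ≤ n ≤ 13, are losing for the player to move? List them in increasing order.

n :  0  1  2  3  4  5  6  7  8  9 10 11 12 13
G :  0  0  0  0  1  1  1  1  2  2  2  0  0  0
P-positions are exactly the n with G(n) = 0.

0, 1, 2, 3, 11, 12, 13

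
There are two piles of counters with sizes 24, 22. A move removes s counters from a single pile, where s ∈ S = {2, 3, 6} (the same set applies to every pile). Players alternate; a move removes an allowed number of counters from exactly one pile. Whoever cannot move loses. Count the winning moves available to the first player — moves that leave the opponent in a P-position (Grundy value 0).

1

All piles use S = {2, 3, 6}:
G(0) = 0
G(1) = mex{} = 0
G(2) = mex{0} = 1
G(3) = mex{0,0} = 1
G(4) = mex{1,0} = 2
G(5) = mex{1,1} = 0
G(6) = mex{2,1,0} = 3
G(7) = mex{0,2,0} = 1
G(8) = mex{3,0,1} = 2
G(9) = mex{1,3,1} = 0
G(10) = mex{2,1,2} = 0
G(11) = mex{0,2,0} = 1
G(12) = mex{0,0,3} = 1
G(13) = mex{1,0,1} = 2
G(14) = mex{1,1,2} = 0
G(15) = mex{2,1,0} = 3
G(16) = mex{0,2,0} = 1
G(17) = mex{3,0,1} = 2
G(18) = mex{1,3,1} = 0
G(19) = mex{2,1,2} = 0
G(20) = mex{0,2,0} = 1
G(21) = mex{0,0,3} = 1
G(22) = mex{1,0,1} = 2
G(23) = mex{1,1,2} = 0
G(24) = mex{2,1,0} = 3
Pile A: G(24) = 3.
Pile B: G(22) = 2.
Combined Grundy value = 3 ⊕ 2 = 1.
A winning move leaves total XOR = 0, i.e. changes one component's Grundy value g to g ⊕ X where X is the current total.
Pile A: need g' = 3⊕1 = 2. Options: 24−2→G=2, 24−3→G=1, 24−6→G=0. Hits: 1.
Pile B: need g' = 2⊕1 = 3. Options: 22−2→G=1, 22−3→G=0, 22−6→G=1. Hits: 0.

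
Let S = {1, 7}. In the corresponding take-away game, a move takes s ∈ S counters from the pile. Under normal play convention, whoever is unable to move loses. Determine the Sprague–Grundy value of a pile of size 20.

0

n :  0  1  2  3  4  5  6  7  8  9 10 11 12 13 14 15 16 17 18 19 20
G :  0  1  0  1  0  1  0  1  0  1  0  1  0  1  0  1  0  1  0  1  0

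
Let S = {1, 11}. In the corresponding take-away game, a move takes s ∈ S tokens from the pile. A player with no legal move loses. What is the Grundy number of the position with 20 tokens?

0

n :  0  1  2  3  4  5  6  7  8  9 10 11 12 13 14 15 16 17 18 19 20
G :  0  1  0  1  0  1  0  1  0  1  0  1  0  1  0  1  0  1  0  1  0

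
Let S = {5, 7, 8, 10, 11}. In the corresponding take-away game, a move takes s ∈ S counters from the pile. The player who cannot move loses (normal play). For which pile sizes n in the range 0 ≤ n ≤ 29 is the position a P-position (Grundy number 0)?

G(0) = 0
G(1) = mex{} = 0
G(2) = mex{} = 0
G(3) = mex{} = 0
G(4) = mex{} = 0
G(5) = mex{0} = 1
G(6) = mex{0} = 1
G(7) = mex{0,0} = 1
G(8) = mex{0,0,0} = 1
G(9) = mex{0,0,0} = 1
G(10) = mex{1,0,0,0} = 2
G(11) = mex{1,0,0,0,0} = 2
G(12) = mex{1,1,0,0,0} = 2
G(13) = mex{1,1,1,0,0} = 2
G(14) = mex{1,1,1,0,0} = 2
G(15) = mex{2,1,1,1,0} = 3
G(16) = mex{2,1,1,1,1} = 0
G(17) = mex{2,2,1,1,1} = 0
G(18) = mex{2,2,2,1,1} = 0
G(19) = mex{2,2,2,1,1} = 0
G(20) = mex{3,2,2,2,1} = 0
G(21) = mex{0,2,2,2,2} = 1
G(22) = mex{0,3,2,2,2} = 1
G(23) = mex{0,0,3,2,2} = 1
G(24) = mex{0,0,0,2,2} = 1
G(25) = mex{0,0,0,3,2} = 1
G(26) = mex{1,0,0,0,3} = 2
G(27) = mex{1,0,0,0,0} = 2
G(28) = mex{1,1,0,0,0} = 2
G(29) = mex{1,1,1,0,0} = 2
P-positions are exactly the n with G(n) = 0.

0, 1, 2, 3, 4, 16, 17, 18, 19, 20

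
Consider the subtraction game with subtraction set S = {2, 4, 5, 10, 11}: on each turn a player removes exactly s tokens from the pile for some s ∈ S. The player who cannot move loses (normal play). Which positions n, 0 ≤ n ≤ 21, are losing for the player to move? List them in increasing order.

0, 1, 7, 8, 14, 15, 21

G(0) = 0
G(1) = mex{} = 0
G(2) = mex{0} = 1
G(3) = mex{0} = 1
G(4) = mex{1,0} = 2
G(5) = mex{1,0,0} = 2
G(6) = mex{2,1,0} = 3
G(7) = mex{2,1,1} = 0
G(8) = mex{3,2,1} = 0
G(9) = mex{0,2,2} = 1
G(10) = mex{0,3,2,0} = 1
G(11) = mex{1,0,3,0,0} = 2
G(12) = mex{1,0,0,1,0} = 2
G(13) = mex{2,1,0,1,1} = 3
G(14) = mex{2,1,1,2,1} = 0
G(15) = mex{3,2,1,2,2} = 0
G(16) = mex{0,2,2,3,2} = 1
G(17) = mex{0,3,2,0,3} = 1
G(18) = mex{1,0,3,0,0} = 2
G(19) = mex{1,0,0,1,0} = 2
G(20) = mex{2,1,0,1,1} = 3
G(21) = mex{2,1,1,2,1} = 0
P-positions are exactly the n with G(n) = 0.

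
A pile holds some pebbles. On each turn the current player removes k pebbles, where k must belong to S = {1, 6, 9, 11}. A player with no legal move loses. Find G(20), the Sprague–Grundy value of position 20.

1

G(0) = 0
G(1) = mex{0} = 1
G(2) = mex{1} = 0
G(3) = mex{0} = 1
G(4) = mex{1} = 0
G(5) = mex{0} = 1
G(6) = mex{1,0} = 2
G(7) = mex{2,1} = 0
G(8) = mex{0,0} = 1
G(9) = mex{1,1,0} = 2
G(10) = mex{2,0,1} = 3
G(11) = mex{3,1,0,0} = 2
G(12) = mex{2,2,1,1} = 0
G(13) = mex{0,0,0,0} = 1
G(14) = mex{1,1,1,1} = 0
G(15) = mex{0,2,2,0} = 1
G(16) = mex{1,3,0,1} = 2
G(17) = mex{2,2,1,2} = 0
G(18) = mex{0,0,2,0} = 1
G(19) = mex{1,1,3,1} = 0
G(20) = mex{0,0,2,2} = 1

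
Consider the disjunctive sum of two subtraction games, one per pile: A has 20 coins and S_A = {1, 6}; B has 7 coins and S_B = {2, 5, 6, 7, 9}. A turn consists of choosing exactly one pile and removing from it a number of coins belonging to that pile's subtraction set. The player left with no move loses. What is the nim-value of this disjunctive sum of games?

1

Pile A, S = {1, 6}:
n :  0  1  2  3  4  5  6  7  8  9 10 11 12 13 14 15 16 17 18 19 20
G :  0  1  0  1  0  1  2  0  1  0  1  0  1  2  0  1  0  1  0  1  2
G_A(20) = 2.
Pile B, S = {2, 5, 6, 7, 9}:
n : 0 1 2 3 4 5 6 7
G : 0 0 1 1 0 2 1 3
G_B(7) = 3.
Combined Grundy value = 2 ⊕ 3 = 1.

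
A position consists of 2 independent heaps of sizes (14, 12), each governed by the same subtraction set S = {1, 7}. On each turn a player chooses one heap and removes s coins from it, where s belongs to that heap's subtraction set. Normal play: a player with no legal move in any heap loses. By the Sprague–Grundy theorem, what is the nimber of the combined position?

All heaps use S = {1, 7}:
G(0) = 0
G(1) = mex{0} = 1
G(2) = mex{1} = 0
G(3) = mex{0} = 1
G(4) = mex{1} = 0
G(5) = mex{0} = 1
G(6) = mex{1} = 0
G(7) = mex{0,0} = 1
G(8) = mex{1,1} = 0
G(9) = mex{0,0} = 1
G(10) = mex{1,1} = 0
G(11) = mex{0,0} = 1
G(12) = mex{1,1} = 0
G(13) = mex{0,0} = 1
G(14) = mex{1,1} = 0
Heap A: G(14) = 0.
Heap B: G(12) = 0.
Combined Grundy value = 0 ⊕ 0 = 0.

0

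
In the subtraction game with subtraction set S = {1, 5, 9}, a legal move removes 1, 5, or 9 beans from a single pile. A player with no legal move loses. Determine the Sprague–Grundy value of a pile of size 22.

0

n :  0  1  2  3  4  5  6  7  8  9 10 11 12 13 14 15 16 17 18 19 20 21 22
G :  0  1  0  1  0  1  0  1  0  1  0  1  0  1  0  1  0  1  0  1  0  1  0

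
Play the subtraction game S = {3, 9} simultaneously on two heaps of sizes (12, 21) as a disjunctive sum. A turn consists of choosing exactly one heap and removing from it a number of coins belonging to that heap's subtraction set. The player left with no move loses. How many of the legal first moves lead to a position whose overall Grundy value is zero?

4

All heaps use S = {3, 9}:
G(0) = 0
G(1) = mex{} = 0
G(2) = mex{} = 0
G(3) = mex{0} = 1
G(4) = mex{0} = 1
G(5) = mex{0} = 1
G(6) = mex{1} = 0
G(7) = mex{1} = 0
G(8) = mex{1} = 0
G(9) = mex{0,0} = 1
G(10) = mex{0,0} = 1
G(11) = mex{0,0} = 1
G(12) = mex{1,1} = 0
G(13) = mex{1,1} = 0
G(14) = mex{1,1} = 0
G(15) = mex{0,0} = 1
G(16) = mex{0,0} = 1
G(17) = mex{0,0} = 1
G(18) = mex{1,1} = 0
G(19) = mex{1,1} = 0
G(20) = mex{1,1} = 0
G(21) = mex{0,0} = 1
Heap A: G(12) = 0.
Heap B: G(21) = 1.
Combined Grundy value = 0 ⊕ 1 = 1.
A winning move leaves total XOR = 0, i.e. changes one component's Grundy value g to g ⊕ X where X is the current total.
Heap A: need g' = 0⊕1 = 1. Options: 12−3→G=1, 12−9→G=1. Hits: 2.
Heap B: need g' = 1⊕1 = 0. Options: 21−3→G=0, 21−9→G=0. Hits: 2.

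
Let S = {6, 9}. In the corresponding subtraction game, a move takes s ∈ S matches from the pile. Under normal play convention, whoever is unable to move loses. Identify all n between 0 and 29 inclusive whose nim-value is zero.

G(0) = 0
G(1) = mex{} = 0
G(2) = mex{} = 0
G(3) = mex{} = 0
G(4) = mex{} = 0
G(5) = mex{} = 0
G(6) = mex{0} = 1
G(7) = mex{0} = 1
G(8) = mex{0} = 1
G(9) = mex{0,0} = 1
G(10) = mex{0,0} = 1
G(11) = mex{0,0} = 1
G(12) = mex{1,0} = 2
G(13) = mex{1,0} = 2
G(14) = mex{1,0} = 2
G(15) = mex{1,1} = 0
G(16) = mex{1,1} = 0
G(17) = mex{1,1} = 0
G(18) = mex{2,1} = 0
G(19) = mex{2,1} = 0
G(20) = mex{2,1} = 0
G(21) = mex{0,2} = 1
G(22) = mex{0,2} = 1
G(23) = mex{0,2} = 1
G(24) = mex{0,0} = 1
G(25) = mex{0,0} = 1
G(26) = mex{0,0} = 1
G(27) = mex{1,0} = 2
G(28) = mex{1,0} = 2
G(29) = mex{1,0} = 2
P-positions are exactly the n with G(n) = 0.

0, 1, 2, 3, 4, 5, 15, 16, 17, 18, 19, 20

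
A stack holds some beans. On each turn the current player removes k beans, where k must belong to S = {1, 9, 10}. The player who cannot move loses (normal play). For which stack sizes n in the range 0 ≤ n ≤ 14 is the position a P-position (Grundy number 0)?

0, 2, 4, 6, 8

n :  0  1  2  3  4  5  6  7  8  9 10 11 12 13 14
G :  0  1  0  1  0  1  0  1  0  1  2  3  2  3  2
P-positions are exactly the n with G(n) = 0.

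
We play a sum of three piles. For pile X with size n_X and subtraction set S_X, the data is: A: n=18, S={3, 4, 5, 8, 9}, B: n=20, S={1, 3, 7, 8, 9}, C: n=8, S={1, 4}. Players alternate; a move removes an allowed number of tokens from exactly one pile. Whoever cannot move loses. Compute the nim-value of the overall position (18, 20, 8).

3

Pile A, S = {3, 4, 5, 8, 9}:
n :  0  1  2  3  4  5  6  7  8  9 10 11 12 13 14 15 16 17 18
G :  0  0  0  1  1  1  2  2  2  3  3  3  0  0  0  1  1  1  2
G_A(18) = 2.
Pile B, S = {1, 3, 7, 8, 9}:
n :  0  1  2  3  4  5  6  7  8  9 10 11 12 13 14 15 16 17 18 19 20
G :  0  1  0  1  0  1  0  1  2  3  2  3  2  3  2  3  0  1  0  1  0
G_B(20) = 0.
Pile C, S = {1, 4}:
G(0) = 0
G(1) = mex{0} = 1
G(2) = mex{1} = 0
G(3) = mex{0} = 1
G(4) = mex{1,0} = 2
G(5) = mex{2,1} = 0
G(6) = mex{0,0} = 1
G(7) = mex{1,1} = 0
G(8) = mex{0,2} = 1
G_C(8) = 1.
Combined Grundy value = 2 ⊕ 0 ⊕ 1 = 3.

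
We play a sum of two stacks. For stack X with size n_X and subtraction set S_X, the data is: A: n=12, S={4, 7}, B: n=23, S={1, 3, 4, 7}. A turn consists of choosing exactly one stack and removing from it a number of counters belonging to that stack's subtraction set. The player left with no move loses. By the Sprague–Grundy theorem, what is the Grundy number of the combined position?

Stack A, S = {4, 7}:
G(0) = 0
G(1) = mex{} = 0
G(2) = mex{} = 0
G(3) = mex{} = 0
G(4) = mex{0} = 1
G(5) = mex{0} = 1
G(6) = mex{0} = 1
G(7) = mex{0,0} = 1
G(8) = mex{1,0} = 2
G(9) = mex{1,0} = 2
G(10) = mex{1,0} = 2
G(11) = mex{1,1} = 0
G(12) = mex{2,1} = 0
G_A(12) = 0.
Stack B, S = {1, 3, 4, 7}:
n :  0  1  2  3  4  5  6  7  8  9 10 11 12 13 14 15 16 17 18 19 20 21 22 23
G :  0  1  0  1  2  3  2  3  0  1  0  1  2  3  2  3  0  1  0  1  2  3  2  3
G_B(23) = 3.
Combined Grundy value = 0 ⊕ 3 = 3.

3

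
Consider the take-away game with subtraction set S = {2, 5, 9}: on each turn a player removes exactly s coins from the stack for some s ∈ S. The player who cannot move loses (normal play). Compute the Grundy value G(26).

2

G(0) = 0
G(1) = mex{} = 0
G(2) = mex{0} = 1
G(3) = mex{0} = 1
G(4) = mex{1} = 0
G(5) = mex{1,0} = 2
G(6) = mex{0,0} = 1
G(7) = mex{2,1} = 0
G(8) = mex{1,1} = 0
G(9) = mex{0,0,0} = 1
G(10) = mex{0,2,0} = 1
G(11) = mex{1,1,1} = 0
G(12) = mex{1,0,1} = 2
G(13) = mex{0,0,0} = 1
G(14) = mex{2,1,2} = 0
G(15) = mex{1,1,1} = 0
G(16) = mex{0,0,0} = 1
G(17) = mex{0,2,0} = 1
G(18) = mex{1,1,1} = 0
G(19) = mex{1,0,1} = 2
G(20) = mex{0,0,0} = 1
G(21) = mex{2,1,2} = 0
G(22) = mex{1,1,1} = 0
G(23) = mex{0,0,0} = 1
G(24) = mex{0,2,0} = 1
G(25) = mex{1,1,1} = 0
G(26) = mex{1,0,1} = 2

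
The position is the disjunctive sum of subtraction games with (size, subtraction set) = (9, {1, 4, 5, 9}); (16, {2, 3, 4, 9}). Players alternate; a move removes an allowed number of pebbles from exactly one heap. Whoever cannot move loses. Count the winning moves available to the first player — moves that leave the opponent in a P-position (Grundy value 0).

Heap A, S = {1, 4, 5, 9}:
n : 0 1 2 3 4 5 6 7 8 9
G : 0 1 0 1 2 3 2 3 0 1
G_A(9) = 1.
Heap B, S = {2, 3, 4, 9}:
G(0) = 0
G(1) = mex{} = 0
G(2) = mex{0} = 1
G(3) = mex{0,0} = 1
G(4) = mex{1,0,0} = 2
G(5) = mex{1,1,0} = 2
G(6) = mex{2,1,1} = 0
G(7) = mex{2,2,1} = 0
G(8) = mex{0,2,2} = 1
G(9) = mex{0,0,2,0} = 1
G(10) = mex{1,0,0,0} = 2
G(11) = mex{1,1,0,1} = 2
G(12) = mex{2,1,1,1} = 0
G(13) = mex{2,2,1,2} = 0
G(14) = mex{0,2,2,2} = 1
G(15) = mex{0,0,2,0} = 1
G(16) = mex{1,0,0,0} = 2
G_B(16) = 2.
Combined Grundy value = 1 ⊕ 2 = 3.
A winning move leaves total XOR = 0, i.e. changes one component's Grundy value g to g ⊕ X where X is the current total.
Heap A: need g' = 1⊕3 = 2. Options: 9−1→G=0, 9−4→G=3, 9−5→G=2, 9−9→G=0. Hits: 1.
Heap B: need g' = 2⊕3 = 1. Options: 16−2→G=1, 16−3→G=0, 16−4→G=0, 16−9→G=0. Hits: 1.

2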